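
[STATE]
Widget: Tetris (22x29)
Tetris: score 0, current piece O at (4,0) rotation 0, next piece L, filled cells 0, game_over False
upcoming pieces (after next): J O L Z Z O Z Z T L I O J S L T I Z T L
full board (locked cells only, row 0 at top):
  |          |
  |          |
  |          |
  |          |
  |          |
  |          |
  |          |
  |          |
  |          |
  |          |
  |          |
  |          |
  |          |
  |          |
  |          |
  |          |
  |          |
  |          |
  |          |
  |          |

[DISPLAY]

    ▓▓    │Next:      
    ▓▓    │  ▒        
          │▒▒▒        
          │           
          │           
          │           
          │Score:     
          │0          
          │           
          │           
          │           
          │           
          │           
          │           
          │           
          │           
          │           
          │           
          │           
          │           
          │           
          │           
          │           
          │           
          │           
          │           
          │           
          │           
          │           


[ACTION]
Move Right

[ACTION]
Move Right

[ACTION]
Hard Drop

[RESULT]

     ▒    │Next:      
   ▒▒▒    │█          
          │███        
          │           
          │           
          │           
          │Score:     
          │0          
          │           
          │           
          │           
          │           
          │           
          │           
          │           
          │           
          │           
          │           
      ▓▓  │           
      ▓▓  │           
          │           
          │           
          │           
          │           
          │           
          │           
          │           
          │           
          │           


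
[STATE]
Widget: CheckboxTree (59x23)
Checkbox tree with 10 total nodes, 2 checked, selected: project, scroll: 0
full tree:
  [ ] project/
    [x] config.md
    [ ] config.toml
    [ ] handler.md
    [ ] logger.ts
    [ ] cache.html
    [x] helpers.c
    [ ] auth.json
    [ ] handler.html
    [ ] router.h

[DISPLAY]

>[-] project/                                              
   [x] config.md                                           
   [ ] config.toml                                         
   [ ] handler.md                                          
   [ ] logger.ts                                           
   [ ] cache.html                                          
   [x] helpers.c                                           
   [ ] auth.json                                           
   [ ] handler.html                                        
   [ ] router.h                                            
                                                           
                                                           
                                                           
                                                           
                                                           
                                                           
                                                           
                                                           
                                                           
                                                           
                                                           
                                                           
                                                           


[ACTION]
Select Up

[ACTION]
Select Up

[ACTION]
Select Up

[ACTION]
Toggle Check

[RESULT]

>[x] project/                                              
   [x] config.md                                           
   [x] config.toml                                         
   [x] handler.md                                          
   [x] logger.ts                                           
   [x] cache.html                                          
   [x] helpers.c                                           
   [x] auth.json                                           
   [x] handler.html                                        
   [x] router.h                                            
                                                           
                                                           
                                                           
                                                           
                                                           
                                                           
                                                           
                                                           
                                                           
                                                           
                                                           
                                                           
                                                           


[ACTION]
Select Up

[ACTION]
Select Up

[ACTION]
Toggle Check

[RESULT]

>[ ] project/                                              
   [ ] config.md                                           
   [ ] config.toml                                         
   [ ] handler.md                                          
   [ ] logger.ts                                           
   [ ] cache.html                                          
   [ ] helpers.c                                           
   [ ] auth.json                                           
   [ ] handler.html                                        
   [ ] router.h                                            
                                                           
                                                           
                                                           
                                                           
                                                           
                                                           
                                                           
                                                           
                                                           
                                                           
                                                           
                                                           
                                                           


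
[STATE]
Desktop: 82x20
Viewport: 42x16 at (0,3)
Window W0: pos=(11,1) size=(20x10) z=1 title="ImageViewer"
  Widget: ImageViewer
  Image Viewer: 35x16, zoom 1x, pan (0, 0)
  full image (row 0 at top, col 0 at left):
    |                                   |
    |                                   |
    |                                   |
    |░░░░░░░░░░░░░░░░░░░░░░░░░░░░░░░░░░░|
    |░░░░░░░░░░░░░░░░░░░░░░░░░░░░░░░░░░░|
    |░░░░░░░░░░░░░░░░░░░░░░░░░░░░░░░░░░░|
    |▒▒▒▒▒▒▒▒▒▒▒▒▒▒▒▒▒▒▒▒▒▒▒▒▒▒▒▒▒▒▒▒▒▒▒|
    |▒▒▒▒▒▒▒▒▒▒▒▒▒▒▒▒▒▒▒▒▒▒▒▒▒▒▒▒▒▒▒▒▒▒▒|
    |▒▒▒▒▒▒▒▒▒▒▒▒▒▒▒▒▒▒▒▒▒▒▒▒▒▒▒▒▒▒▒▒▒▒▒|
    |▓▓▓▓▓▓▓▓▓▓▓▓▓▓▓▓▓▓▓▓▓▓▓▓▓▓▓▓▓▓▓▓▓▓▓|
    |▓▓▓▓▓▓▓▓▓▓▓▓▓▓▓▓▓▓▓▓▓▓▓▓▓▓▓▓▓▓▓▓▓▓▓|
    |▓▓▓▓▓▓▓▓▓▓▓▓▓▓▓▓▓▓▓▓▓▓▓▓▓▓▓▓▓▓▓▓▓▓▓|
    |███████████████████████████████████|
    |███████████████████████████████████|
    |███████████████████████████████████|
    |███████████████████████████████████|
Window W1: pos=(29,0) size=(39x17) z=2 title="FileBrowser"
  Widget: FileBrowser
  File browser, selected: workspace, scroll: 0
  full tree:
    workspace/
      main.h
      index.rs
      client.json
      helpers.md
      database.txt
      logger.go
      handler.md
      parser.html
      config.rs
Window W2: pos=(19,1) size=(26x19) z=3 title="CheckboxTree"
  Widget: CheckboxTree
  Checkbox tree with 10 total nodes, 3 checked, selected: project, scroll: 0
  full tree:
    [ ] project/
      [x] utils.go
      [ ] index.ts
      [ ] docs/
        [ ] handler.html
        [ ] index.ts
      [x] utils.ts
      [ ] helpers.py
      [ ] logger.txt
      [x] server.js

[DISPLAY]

           ┠───────┠──────────────────────
           ┃       ┃>[-] project/         
           ┃       ┃   [x] utils.go       
           ┃       ┃   [ ] index.ts       
           ┃░░░░░░░┃   [ ] docs/          
           ┃░░░░░░░┃     [ ] handler.html 
           ┃░░░░░░░┃     [ ] index.ts     
           ┗━━━━━━━┃   [x] utils.ts       
                   ┃   [ ] helpers.py     
                   ┃   [ ] logger.txt     
                   ┃   [x] server.js      
                   ┃                      
                   ┃                      
                   ┃                      
                   ┃                      
                   ┃                      


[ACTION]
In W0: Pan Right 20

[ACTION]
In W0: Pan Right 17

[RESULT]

           ┠───────┠──────────────────────
           ┃       ┃>[-] project/         
           ┃       ┃   [x] utils.go       
           ┃       ┃   [ ] index.ts       
           ┃       ┃   [ ] docs/          
           ┃       ┃     [ ] handler.html 
           ┃       ┃     [ ] index.ts     
           ┗━━━━━━━┃   [x] utils.ts       
                   ┃   [ ] helpers.py     
                   ┃   [ ] logger.txt     
                   ┃   [x] server.js      
                   ┃                      
                   ┃                      
                   ┃                      
                   ┃                      
                   ┃                      


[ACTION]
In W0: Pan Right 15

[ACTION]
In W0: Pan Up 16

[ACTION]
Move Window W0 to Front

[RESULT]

           ┠──────────────────┨───────────
           ┃                  ┃t/         
           ┃                  ┃s.go       
           ┃                  ┃x.ts       
           ┃                  ┃/          
           ┃                  ┃ndler.html 
           ┃                  ┃dex.ts     
           ┗━━━━━━━━━━━━━━━━━━┛s.ts       
                   ┃   [ ] helpers.py     
                   ┃   [ ] logger.txt     
                   ┃   [x] server.js      
                   ┃                      
                   ┃                      
                   ┃                      
                   ┃                      
                   ┃                      


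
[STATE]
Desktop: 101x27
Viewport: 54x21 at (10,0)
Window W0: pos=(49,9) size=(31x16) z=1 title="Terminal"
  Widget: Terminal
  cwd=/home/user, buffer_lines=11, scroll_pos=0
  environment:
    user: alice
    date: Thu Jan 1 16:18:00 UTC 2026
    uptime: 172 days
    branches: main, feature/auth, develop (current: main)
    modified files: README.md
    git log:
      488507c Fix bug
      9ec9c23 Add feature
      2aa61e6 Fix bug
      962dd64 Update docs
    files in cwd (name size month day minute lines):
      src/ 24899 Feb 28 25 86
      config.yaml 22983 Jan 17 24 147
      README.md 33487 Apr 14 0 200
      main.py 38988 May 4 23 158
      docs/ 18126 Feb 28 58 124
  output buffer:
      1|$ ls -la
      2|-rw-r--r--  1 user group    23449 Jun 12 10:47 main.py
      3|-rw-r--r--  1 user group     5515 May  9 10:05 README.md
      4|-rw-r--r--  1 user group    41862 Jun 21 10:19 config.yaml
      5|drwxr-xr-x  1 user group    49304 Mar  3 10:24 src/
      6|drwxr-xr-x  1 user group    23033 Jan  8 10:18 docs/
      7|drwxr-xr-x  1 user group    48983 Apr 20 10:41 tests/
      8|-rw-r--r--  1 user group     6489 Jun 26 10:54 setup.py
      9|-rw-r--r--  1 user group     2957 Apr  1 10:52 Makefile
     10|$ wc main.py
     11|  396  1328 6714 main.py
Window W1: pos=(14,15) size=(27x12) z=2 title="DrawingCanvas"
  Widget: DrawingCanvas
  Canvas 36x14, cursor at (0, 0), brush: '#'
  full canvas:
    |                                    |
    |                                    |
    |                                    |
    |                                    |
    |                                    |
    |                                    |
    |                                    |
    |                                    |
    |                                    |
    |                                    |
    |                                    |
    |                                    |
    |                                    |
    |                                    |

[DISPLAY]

                                                      
                                                      
                                                      
                                                      
                                                      
                                                      
                                                      
                                                      
                                                      
                                       ┏━━━━━━━━━━━━━━
                                       ┃ Terminal     
                                       ┠──────────────
                                       ┃$ ls -la      
                                       ┃-rw-r--r--  1 
                                       ┃-rw-r--r--  1 
    ┏━━━━━━━━━━━━━━━━━━━━━━━━━┓        ┃-rw-r--r--  1 
    ┃ DrawingCanvas           ┃        ┃drwxr-xr-x  1 
    ┠─────────────────────────┨        ┃drwxr-xr-x  1 
    ┃+                        ┃        ┃drwxr-xr-x  1 
    ┃                         ┃        ┃-rw-r--r--  1 
    ┃                         ┃        ┃-rw-r--r--  1 


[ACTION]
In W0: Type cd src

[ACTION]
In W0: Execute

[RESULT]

                                                      
                                                      
                                                      
                                                      
                                                      
                                                      
                                                      
                                                      
                                                      
                                       ┏━━━━━━━━━━━━━━
                                       ┃ Terminal     
                                       ┠──────────────
                                       ┃-rw-r--r--  1 
                                       ┃-rw-r--r--  1 
                                       ┃drwxr-xr-x  1 
    ┏━━━━━━━━━━━━━━━━━━━━━━━━━┓        ┃drwxr-xr-x  1 
    ┃ DrawingCanvas           ┃        ┃drwxr-xr-x  1 
    ┠─────────────────────────┨        ┃-rw-r--r--  1 
    ┃+                        ┃        ┃-rw-r--r--  1 
    ┃                         ┃        ┃$ wc main.py  
    ┃                         ┃        ┃  396  1328 67


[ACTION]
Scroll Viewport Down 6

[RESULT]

                                                      
                                                      
                                                      
                                       ┏━━━━━━━━━━━━━━
                                       ┃ Terminal     
                                       ┠──────────────
                                       ┃-rw-r--r--  1 
                                       ┃-rw-r--r--  1 
                                       ┃drwxr-xr-x  1 
    ┏━━━━━━━━━━━━━━━━━━━━━━━━━┓        ┃drwxr-xr-x  1 
    ┃ DrawingCanvas           ┃        ┃drwxr-xr-x  1 
    ┠─────────────────────────┨        ┃-rw-r--r--  1 
    ┃+                        ┃        ┃-rw-r--r--  1 
    ┃                         ┃        ┃$ wc main.py  
    ┃                         ┃        ┃  396  1328 67
    ┃                         ┃        ┃$ cd src      
    ┃                         ┃        ┃              
    ┃                         ┃        ┃$ █           
    ┃                         ┃        ┗━━━━━━━━━━━━━━
    ┃                         ┃                       
    ┗━━━━━━━━━━━━━━━━━━━━━━━━━┛                       


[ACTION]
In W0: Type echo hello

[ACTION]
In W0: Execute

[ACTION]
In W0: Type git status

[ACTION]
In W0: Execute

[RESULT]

                                                      
                                                      
                                                      
                                       ┏━━━━━━━━━━━━━━
                                       ┃ Terminal     
                                       ┠──────────────
                                       ┃$ wc main.py  
                                       ┃  396  1328 67
                                       ┃$ cd src      
    ┏━━━━━━━━━━━━━━━━━━━━━━━━━┓        ┃              
    ┃ DrawingCanvas           ┃        ┃$ echo hello  
    ┠─────────────────────────┨        ┃hello         
    ┃+                        ┃        ┃$ git status  
    ┃                         ┃        ┃On branch main
    ┃                         ┃        ┃Changes not st
    ┃                         ┃        ┃              
    ┃                         ┃        ┃        modifi
    ┃                         ┃        ┃$ █           
    ┃                         ┃        ┗━━━━━━━━━━━━━━
    ┃                         ┃                       
    ┗━━━━━━━━━━━━━━━━━━━━━━━━━┛                       


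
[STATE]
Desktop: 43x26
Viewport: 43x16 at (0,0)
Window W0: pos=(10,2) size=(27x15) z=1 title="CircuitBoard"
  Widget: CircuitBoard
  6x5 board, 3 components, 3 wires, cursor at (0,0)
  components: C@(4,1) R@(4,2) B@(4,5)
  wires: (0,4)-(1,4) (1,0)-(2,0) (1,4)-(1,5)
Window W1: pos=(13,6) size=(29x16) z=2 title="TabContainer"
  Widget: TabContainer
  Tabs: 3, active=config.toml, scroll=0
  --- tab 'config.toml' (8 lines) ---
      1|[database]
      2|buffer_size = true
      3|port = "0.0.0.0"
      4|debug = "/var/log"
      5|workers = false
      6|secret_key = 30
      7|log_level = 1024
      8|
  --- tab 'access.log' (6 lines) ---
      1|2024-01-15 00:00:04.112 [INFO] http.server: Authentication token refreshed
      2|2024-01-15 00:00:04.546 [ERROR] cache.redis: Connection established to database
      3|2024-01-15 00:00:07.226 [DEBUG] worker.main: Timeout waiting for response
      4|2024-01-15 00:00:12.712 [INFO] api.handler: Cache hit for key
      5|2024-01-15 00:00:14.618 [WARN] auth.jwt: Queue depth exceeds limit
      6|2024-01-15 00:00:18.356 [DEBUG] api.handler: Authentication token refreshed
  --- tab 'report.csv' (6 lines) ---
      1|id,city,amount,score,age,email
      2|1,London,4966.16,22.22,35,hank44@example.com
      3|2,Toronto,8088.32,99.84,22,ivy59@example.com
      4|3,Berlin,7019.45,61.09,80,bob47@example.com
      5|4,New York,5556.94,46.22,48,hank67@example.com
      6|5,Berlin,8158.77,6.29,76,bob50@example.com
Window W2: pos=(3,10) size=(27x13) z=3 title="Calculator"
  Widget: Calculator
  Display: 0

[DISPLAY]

                                           
                                           
          ┏━━━━━━━━━━━━━━━━━━━━━━━━━┓      
          ┃ CircuitBoard            ┃      
          ┠─────────────────────────┨      
          ┃   0 1 2 3 4 5           ┃      
          ┃0 ┏━━━━━━━━━━━━━━━━━━━━━━━━━━━┓ 
          ┃  ┃ TabContainer              ┃ 
          ┃1 ┠───────────────────────────┨ 
          ┃  ┃[config.toml]│ access.log │┃ 
   ┏━━━━━━━━━━━━━━━━━━━━━━━━━┓───────────┃ 
   ┃ Calculator              ┃           ┃ 
   ┠─────────────────────────┨ue         ┃ 
   ┃                        0┃           ┃ 
   ┃┌───┬───┬───┬───┐        ┃g"         ┃ 
   ┃│ 7 │ 8 │ 9 │ ÷ │        ┃           ┃ 


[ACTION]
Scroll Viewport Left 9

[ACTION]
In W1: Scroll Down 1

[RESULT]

                                           
                                           
          ┏━━━━━━━━━━━━━━━━━━━━━━━━━┓      
          ┃ CircuitBoard            ┃      
          ┠─────────────────────────┨      
          ┃   0 1 2 3 4 5           ┃      
          ┃0 ┏━━━━━━━━━━━━━━━━━━━━━━━━━━━┓ 
          ┃  ┃ TabContainer              ┃ 
          ┃1 ┠───────────────────────────┨ 
          ┃  ┃[config.toml]│ access.log │┃ 
   ┏━━━━━━━━━━━━━━━━━━━━━━━━━┓───────────┃ 
   ┃ Calculator              ┃ue         ┃ 
   ┠─────────────────────────┨           ┃ 
   ┃                        0┃g"         ┃ 
   ┃┌───┬───┬───┬───┐        ┃           ┃ 
   ┃│ 7 │ 8 │ 9 │ ÷ │        ┃           ┃ 


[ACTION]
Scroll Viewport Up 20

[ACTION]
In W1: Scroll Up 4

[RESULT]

                                           
                                           
          ┏━━━━━━━━━━━━━━━━━━━━━━━━━┓      
          ┃ CircuitBoard            ┃      
          ┠─────────────────────────┨      
          ┃   0 1 2 3 4 5           ┃      
          ┃0 ┏━━━━━━━━━━━━━━━━━━━━━━━━━━━┓ 
          ┃  ┃ TabContainer              ┃ 
          ┃1 ┠───────────────────────────┨ 
          ┃  ┃[config.toml]│ access.log │┃ 
   ┏━━━━━━━━━━━━━━━━━━━━━━━━━┓───────────┃ 
   ┃ Calculator              ┃           ┃ 
   ┠─────────────────────────┨ue         ┃ 
   ┃                        0┃           ┃ 
   ┃┌───┬───┬───┬───┐        ┃g"         ┃ 
   ┃│ 7 │ 8 │ 9 │ ÷ │        ┃           ┃ 


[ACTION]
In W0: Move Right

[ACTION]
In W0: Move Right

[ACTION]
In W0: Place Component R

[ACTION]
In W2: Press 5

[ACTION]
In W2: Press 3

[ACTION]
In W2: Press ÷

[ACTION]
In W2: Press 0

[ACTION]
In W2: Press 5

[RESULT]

                                           
                                           
          ┏━━━━━━━━━━━━━━━━━━━━━━━━━┓      
          ┃ CircuitBoard            ┃      
          ┠─────────────────────────┨      
          ┃   0 1 2 3 4 5           ┃      
          ┃0 ┏━━━━━━━━━━━━━━━━━━━━━━━━━━━┓ 
          ┃  ┃ TabContainer              ┃ 
          ┃1 ┠───────────────────────────┨ 
          ┃  ┃[config.toml]│ access.log │┃ 
   ┏━━━━━━━━━━━━━━━━━━━━━━━━━┓───────────┃ 
   ┃ Calculator              ┃           ┃ 
   ┠─────────────────────────┨ue         ┃ 
   ┃                        5┃           ┃ 
   ┃┌───┬───┬───┬───┐        ┃g"         ┃ 
   ┃│ 7 │ 8 │ 9 │ ÷ │        ┃           ┃ 


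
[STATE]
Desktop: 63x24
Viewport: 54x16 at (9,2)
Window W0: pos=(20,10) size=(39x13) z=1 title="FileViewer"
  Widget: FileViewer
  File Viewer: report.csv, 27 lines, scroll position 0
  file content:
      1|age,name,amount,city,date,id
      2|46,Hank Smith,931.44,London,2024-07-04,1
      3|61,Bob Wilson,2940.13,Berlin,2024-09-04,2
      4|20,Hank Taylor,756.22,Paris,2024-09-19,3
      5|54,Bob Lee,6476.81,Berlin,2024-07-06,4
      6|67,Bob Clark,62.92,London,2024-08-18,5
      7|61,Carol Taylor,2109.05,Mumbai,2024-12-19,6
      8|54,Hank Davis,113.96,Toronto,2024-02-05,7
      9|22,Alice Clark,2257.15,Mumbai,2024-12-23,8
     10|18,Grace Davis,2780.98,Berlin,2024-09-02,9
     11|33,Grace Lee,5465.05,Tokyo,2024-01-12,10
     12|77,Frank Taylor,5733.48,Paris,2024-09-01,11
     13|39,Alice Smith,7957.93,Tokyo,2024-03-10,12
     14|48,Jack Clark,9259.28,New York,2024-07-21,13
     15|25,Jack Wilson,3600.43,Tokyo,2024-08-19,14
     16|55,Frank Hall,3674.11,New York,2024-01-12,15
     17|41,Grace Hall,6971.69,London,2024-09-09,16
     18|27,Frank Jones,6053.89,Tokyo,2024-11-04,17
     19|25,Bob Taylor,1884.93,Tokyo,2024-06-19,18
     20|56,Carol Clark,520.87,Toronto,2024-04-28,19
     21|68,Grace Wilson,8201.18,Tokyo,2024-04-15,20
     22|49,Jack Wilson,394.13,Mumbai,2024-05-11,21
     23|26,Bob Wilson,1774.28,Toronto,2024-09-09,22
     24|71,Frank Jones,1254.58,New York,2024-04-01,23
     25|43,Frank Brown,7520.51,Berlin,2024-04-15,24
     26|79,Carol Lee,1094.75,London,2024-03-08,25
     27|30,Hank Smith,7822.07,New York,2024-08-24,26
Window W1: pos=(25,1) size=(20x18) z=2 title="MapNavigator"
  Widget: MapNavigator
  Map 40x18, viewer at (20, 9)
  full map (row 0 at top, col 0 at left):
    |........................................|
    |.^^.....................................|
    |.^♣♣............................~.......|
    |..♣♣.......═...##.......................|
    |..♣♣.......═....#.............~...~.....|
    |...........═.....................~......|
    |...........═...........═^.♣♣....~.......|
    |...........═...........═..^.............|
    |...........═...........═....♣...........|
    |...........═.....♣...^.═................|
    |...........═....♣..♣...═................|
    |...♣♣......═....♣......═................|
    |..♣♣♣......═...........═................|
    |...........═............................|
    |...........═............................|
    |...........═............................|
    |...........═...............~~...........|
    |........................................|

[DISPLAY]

                ┃ MapNavigator     ┃                  
                ┠──────────────────┨                  
                ┃..................┃                  
                ┃═...##............┃                  
                ┃═....#............┃                  
                ┃═.................┃                  
                ┃═...........═^.♣♣.┃                  
                ┃═...........═..^..┃                  
           ┏━━━━┃═...........═....♣┃━━━━━━━━━━━━━┓    
           ┃ Fil┃═.....♣..@^.═.....┃             ┃    
           ┠────┃═....♣..♣...═.....┃─────────────┨    
           ┃age,┃═....♣......═.....┃e,id        ▲┃    
           ┃46,H┃═...........═.....┃don,2024-07-█┃    
           ┃61,B┃═.................┃rlin,2024-09░┃    
           ┃20,H┃═.................┃ris,2024-09-░┃    
           ┃54,B┃═.................┃n,2024-07-06░┃    


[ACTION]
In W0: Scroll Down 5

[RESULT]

                ┃ MapNavigator     ┃                  
                ┠──────────────────┨                  
                ┃..................┃                  
                ┃═...##............┃                  
                ┃═....#............┃                  
                ┃═.................┃                  
                ┃═...........═^.♣♣.┃                  
                ┃═...........═..^..┃                  
           ┏━━━━┃═...........═....♣┃━━━━━━━━━━━━━┓    
           ┃ Fil┃═.....♣..@^.═.....┃             ┃    
           ┠────┃═....♣..♣...═.....┃─────────────┨    
           ┃67,B┃═....♣......═.....┃n,2024-08-18▲┃    
           ┃61,C┃═...........═.....┃Mumbai,2024-░┃    
           ┃54,H┃═.................┃onto,2024-02█┃    
           ┃22,A┃═.................┃umbai,2024-1░┃    
           ┃18,G┃═.................┃erlin,2024-0░┃    


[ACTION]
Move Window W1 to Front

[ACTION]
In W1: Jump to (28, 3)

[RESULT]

                ┃ MapNavigator     ┃                  
                ┠──────────────────┨                  
                ┃                  ┃                  
                ┃                  ┃                  
                ┃                  ┃                  
                ┃                  ┃                  
                ┃..................┃                  
                ┃..................┃                  
           ┏━━━━┃.............~....┃━━━━━━━━━━━━━┓    
           ┃ Fil┃.........@........┃             ┃    
           ┠────┃...........~...~..┃─────────────┨    
           ┃67,B┃..............~...┃n,2024-08-18▲┃    
           ┃61,C┃....═^.♣♣....~....┃Mumbai,2024-░┃    
           ┃54,H┃....═..^..........┃onto,2024-02█┃    
           ┃22,A┃....═....♣........┃umbai,2024-1░┃    
           ┃18,G┃..^.═.............┃erlin,2024-0░┃    


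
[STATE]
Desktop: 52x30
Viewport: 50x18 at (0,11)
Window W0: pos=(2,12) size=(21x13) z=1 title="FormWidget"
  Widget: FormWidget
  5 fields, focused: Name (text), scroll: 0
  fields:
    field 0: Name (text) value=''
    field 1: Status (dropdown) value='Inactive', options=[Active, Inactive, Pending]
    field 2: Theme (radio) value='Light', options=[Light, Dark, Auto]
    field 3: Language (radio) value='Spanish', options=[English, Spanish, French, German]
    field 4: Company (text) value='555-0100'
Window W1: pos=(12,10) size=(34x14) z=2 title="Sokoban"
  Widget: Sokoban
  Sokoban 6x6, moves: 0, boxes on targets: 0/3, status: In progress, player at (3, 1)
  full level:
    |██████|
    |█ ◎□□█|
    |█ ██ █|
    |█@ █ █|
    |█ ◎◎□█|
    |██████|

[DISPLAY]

            ┃ Sokoban                        ┃    
  ┏━━━━━━━━━┠────────────────────────────────┨    
  ┃ FormWidg┃██████                          ┃    
  ┠─────────┃█ ◎□□█                          ┃    
  ┃> Name:  ┃█ ██ █                          ┃    
  ┃  Status:┃█@ █ █                          ┃    
  ┃  Theme: ┃█ ◎◎□█                          ┃    
  ┃  Languag┃██████                          ┃    
  ┃  Company┃Moves: 0  0/3                   ┃    
  ┃         ┃                                ┃    
  ┃         ┃                                ┃    
  ┃         ┃                                ┃    
  ┃         ┗━━━━━━━━━━━━━━━━━━━━━━━━━━━━━━━━┛    
  ┗━━━━━━━━━━━━━━━━━━━┛                           
                                                  
                                                  
                                                  
                                                  


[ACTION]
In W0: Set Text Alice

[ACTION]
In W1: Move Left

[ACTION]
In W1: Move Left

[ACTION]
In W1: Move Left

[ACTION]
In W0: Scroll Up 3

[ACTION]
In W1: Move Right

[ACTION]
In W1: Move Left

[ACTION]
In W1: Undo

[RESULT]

            ┃ Sokoban                        ┃    
  ┏━━━━━━━━━┠────────────────────────────────┨    
  ┃ FormWidg┃██████                          ┃    
  ┠─────────┃█ ◎□□█                          ┃    
  ┃> Name:  ┃█ ██ █                          ┃    
  ┃  Status:┃█ @█ █                          ┃    
  ┃  Theme: ┃█ ◎◎□█                          ┃    
  ┃  Languag┃██████                          ┃    
  ┃  Company┃Moves: 1  0/3                   ┃    
  ┃         ┃                                ┃    
  ┃         ┃                                ┃    
  ┃         ┃                                ┃    
  ┃         ┗━━━━━━━━━━━━━━━━━━━━━━━━━━━━━━━━┛    
  ┗━━━━━━━━━━━━━━━━━━━┛                           
                                                  
                                                  
                                                  
                                                  


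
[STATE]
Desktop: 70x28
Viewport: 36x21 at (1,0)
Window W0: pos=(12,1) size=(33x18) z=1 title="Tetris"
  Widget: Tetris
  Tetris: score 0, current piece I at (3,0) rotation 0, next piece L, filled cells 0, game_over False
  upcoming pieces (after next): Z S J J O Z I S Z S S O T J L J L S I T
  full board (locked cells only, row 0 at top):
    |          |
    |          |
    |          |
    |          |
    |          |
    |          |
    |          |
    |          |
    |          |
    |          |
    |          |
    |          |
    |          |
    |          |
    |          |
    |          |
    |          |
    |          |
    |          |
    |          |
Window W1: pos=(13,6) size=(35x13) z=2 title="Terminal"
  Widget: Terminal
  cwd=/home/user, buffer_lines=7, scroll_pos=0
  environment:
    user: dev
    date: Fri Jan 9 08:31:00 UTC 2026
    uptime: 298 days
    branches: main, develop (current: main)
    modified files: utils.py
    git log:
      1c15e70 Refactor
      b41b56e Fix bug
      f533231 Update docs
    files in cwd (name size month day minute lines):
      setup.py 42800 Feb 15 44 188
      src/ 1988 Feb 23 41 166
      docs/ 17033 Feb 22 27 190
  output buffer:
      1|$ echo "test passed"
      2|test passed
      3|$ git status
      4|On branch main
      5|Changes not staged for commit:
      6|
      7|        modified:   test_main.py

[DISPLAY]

                                    
           ┏━━━━━━━━━━━━━━━━━━━━━━━━
           ┃ Tetris                 
           ┠────────────────────────
           ┃          │Next:        
           ┃          │  ▒          
           ┃┏━━━━━━━━━━━━━━━━━━━━━━━
           ┃┃ Terminal              
           ┃┠───────────────────────
           ┃┃$ echo "test passed"   
           ┃┃test passed            
           ┃┃$ git status           
           ┃┃On branch main         
           ┃┃Changes not staged for 
           ┃┃                       
           ┃┃        modified:   tes
           ┃┃$ █                    
           ┃┃                       
           ┗┗━━━━━━━━━━━━━━━━━━━━━━━
                                    
                                    


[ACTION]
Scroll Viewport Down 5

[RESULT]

           ┃          │  ▒          
           ┃┏━━━━━━━━━━━━━━━━━━━━━━━
           ┃┃ Terminal              
           ┃┠───────────────────────
           ┃┃$ echo "test passed"   
           ┃┃test passed            
           ┃┃$ git status           
           ┃┃On branch main         
           ┃┃Changes not staged for 
           ┃┃                       
           ┃┃        modified:   tes
           ┃┃$ █                    
           ┃┃                       
           ┗┗━━━━━━━━━━━━━━━━━━━━━━━
                                    
                                    
                                    
                                    
                                    
                                    
                                    


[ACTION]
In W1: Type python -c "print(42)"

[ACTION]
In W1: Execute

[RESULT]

           ┃          │  ▒          
           ┃┏━━━━━━━━━━━━━━━━━━━━━━━
           ┃┃ Terminal              
           ┃┠───────────────────────
           ┃┃test passed            
           ┃┃$ git status           
           ┃┃On branch main         
           ┃┃Changes not staged for 
           ┃┃                       
           ┃┃        modified:   tes
           ┃┃$ python -c "print(42)"
           ┃┃42                     
           ┃┃$ █                    
           ┗┗━━━━━━━━━━━━━━━━━━━━━━━
                                    
                                    
                                    
                                    
                                    
                                    
                                    


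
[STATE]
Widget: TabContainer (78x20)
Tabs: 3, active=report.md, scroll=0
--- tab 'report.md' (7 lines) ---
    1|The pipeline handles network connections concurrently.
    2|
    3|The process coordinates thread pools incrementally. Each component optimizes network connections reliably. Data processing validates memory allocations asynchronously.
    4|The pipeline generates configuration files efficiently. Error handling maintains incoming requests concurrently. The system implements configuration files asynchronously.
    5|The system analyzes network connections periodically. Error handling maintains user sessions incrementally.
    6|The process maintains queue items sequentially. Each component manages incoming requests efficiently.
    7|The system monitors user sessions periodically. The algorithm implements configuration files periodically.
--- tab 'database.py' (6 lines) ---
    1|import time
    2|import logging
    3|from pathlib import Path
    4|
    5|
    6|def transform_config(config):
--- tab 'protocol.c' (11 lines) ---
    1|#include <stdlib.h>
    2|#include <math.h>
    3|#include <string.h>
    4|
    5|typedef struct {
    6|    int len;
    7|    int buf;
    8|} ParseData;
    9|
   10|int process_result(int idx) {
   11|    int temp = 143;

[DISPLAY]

[report.md]│ database.py │ protocol.c                                         
──────────────────────────────────────────────────────────────────────────────
The pipeline handles network connections concurrently.                        
                                                                              
The process coordinates thread pools incrementally. Each component optimizes n
The pipeline generates configuration files efficiently. Error handling maintai
The system analyzes network connections periodically. Error handling maintains
The process maintains queue items sequentially. Each component manages incomin
The system monitors user sessions periodically. The algorithm implements confi
                                                                              
                                                                              
                                                                              
                                                                              
                                                                              
                                                                              
                                                                              
                                                                              
                                                                              
                                                                              
                                                                              


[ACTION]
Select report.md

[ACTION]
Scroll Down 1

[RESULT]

[report.md]│ database.py │ protocol.c                                         
──────────────────────────────────────────────────────────────────────────────
                                                                              
The process coordinates thread pools incrementally. Each component optimizes n
The pipeline generates configuration files efficiently. Error handling maintai
The system analyzes network connections periodically. Error handling maintains
The process maintains queue items sequentially. Each component manages incomin
The system monitors user sessions periodically. The algorithm implements confi
                                                                              
                                                                              
                                                                              
                                                                              
                                                                              
                                                                              
                                                                              
                                                                              
                                                                              
                                                                              
                                                                              
                                                                              
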